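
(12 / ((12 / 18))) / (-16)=-1.12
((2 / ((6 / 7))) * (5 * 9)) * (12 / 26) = 630 / 13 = 48.46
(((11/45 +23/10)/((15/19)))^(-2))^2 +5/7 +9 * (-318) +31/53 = -380365636591845479320/132962827753190771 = -2860.69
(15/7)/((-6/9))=-45/14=-3.21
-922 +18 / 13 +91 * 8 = -2504 / 13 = -192.62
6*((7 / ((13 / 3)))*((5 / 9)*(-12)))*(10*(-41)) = 344400 / 13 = 26492.31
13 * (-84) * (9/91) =-108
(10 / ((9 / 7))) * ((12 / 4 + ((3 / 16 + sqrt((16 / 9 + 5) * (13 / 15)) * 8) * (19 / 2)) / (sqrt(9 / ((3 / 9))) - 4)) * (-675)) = -79800 * sqrt(3965) / 11 - 106400 * sqrt(11895) / 33 - 842625 / 44 - 448875 * sqrt(3) / 176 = -832023.46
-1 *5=-5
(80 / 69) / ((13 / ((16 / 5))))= 256 / 897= 0.29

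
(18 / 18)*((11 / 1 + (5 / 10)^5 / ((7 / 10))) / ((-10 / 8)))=-1237 / 140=-8.84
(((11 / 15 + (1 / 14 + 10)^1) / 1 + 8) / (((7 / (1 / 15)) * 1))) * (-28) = -7898 / 1575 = -5.01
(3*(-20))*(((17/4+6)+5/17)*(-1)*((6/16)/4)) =59.31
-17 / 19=-0.89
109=109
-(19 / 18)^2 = -361 / 324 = -1.11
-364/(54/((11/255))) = -2002/6885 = -0.29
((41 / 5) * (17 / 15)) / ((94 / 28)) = 9758 / 3525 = 2.77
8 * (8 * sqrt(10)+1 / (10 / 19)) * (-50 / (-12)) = 190 / 3+800 * sqrt(10) / 3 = 906.61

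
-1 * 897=-897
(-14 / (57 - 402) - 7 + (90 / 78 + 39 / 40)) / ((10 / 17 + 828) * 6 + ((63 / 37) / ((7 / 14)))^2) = -4033699633 / 4161085980480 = -0.00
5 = 5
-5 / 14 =-0.36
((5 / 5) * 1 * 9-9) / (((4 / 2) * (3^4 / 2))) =0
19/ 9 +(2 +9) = 118/ 9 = 13.11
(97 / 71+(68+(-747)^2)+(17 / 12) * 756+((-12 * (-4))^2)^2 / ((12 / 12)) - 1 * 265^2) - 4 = 411610882 / 71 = 5797336.37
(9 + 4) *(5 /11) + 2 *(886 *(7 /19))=137679 /209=658.75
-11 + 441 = 430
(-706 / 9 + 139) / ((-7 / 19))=-10355 / 63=-164.37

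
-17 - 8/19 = -331/19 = -17.42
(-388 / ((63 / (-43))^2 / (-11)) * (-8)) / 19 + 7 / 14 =-126189101 / 150822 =-836.68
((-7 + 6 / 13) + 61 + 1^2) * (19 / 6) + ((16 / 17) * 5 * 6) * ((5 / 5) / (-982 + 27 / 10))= 2280248819 / 12985518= 175.60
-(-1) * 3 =3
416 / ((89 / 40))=16640 / 89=186.97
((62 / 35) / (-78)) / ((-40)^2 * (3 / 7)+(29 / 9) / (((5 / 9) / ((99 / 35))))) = -155 / 4791969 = -0.00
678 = 678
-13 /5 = -2.60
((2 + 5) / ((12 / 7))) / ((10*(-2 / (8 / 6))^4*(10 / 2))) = 98 / 6075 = 0.02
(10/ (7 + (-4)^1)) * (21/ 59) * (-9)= -630/ 59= -10.68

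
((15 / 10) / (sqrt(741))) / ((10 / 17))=17 *sqrt(741) / 4940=0.09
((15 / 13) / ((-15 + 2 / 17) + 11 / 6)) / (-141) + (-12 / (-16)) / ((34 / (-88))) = -26828283 / 13825097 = -1.94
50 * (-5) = -250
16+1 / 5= 81 / 5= 16.20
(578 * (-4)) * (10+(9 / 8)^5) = -111764681 / 4096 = -27286.30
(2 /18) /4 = 1 /36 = 0.03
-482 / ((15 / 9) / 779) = -1126434 / 5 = -225286.80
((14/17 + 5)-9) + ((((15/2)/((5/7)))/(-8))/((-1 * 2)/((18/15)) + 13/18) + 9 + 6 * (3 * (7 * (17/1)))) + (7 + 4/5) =1466769/680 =2157.01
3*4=12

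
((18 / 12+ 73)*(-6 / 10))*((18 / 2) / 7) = -4023 / 70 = -57.47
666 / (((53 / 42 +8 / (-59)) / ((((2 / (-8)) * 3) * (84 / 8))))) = -25992981 / 5582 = -4656.57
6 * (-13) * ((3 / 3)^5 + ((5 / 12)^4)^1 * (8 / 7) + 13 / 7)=-97435 / 432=-225.54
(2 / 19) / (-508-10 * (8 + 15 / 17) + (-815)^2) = 34 / 214351901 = 0.00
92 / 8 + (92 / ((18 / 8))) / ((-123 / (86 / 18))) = 197501 / 19926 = 9.91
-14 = -14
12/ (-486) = -2/ 81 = -0.02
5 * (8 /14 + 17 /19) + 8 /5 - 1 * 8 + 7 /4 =7131 /2660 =2.68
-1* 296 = -296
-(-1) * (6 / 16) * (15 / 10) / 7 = 9 / 112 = 0.08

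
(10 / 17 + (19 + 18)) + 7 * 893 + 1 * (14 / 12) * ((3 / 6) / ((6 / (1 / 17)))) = 7697239 / 1224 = 6288.59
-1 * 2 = -2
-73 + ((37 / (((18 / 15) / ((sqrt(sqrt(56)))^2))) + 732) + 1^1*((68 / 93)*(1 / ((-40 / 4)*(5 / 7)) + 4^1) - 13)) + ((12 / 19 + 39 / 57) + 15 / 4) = 884.62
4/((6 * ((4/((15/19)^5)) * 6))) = 84375/9904396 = 0.01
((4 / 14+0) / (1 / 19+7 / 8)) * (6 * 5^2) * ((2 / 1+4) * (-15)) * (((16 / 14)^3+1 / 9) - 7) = 22437.60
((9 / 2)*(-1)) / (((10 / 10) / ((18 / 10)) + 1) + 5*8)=-81 / 748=-0.11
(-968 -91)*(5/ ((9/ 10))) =-17650/ 3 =-5883.33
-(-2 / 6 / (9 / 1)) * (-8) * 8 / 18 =-32 / 243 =-0.13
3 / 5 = 0.60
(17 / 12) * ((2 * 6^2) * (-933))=-95166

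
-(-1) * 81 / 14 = 81 / 14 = 5.79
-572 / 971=-0.59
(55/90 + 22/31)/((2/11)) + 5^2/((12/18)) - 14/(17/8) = 724277/18972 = 38.18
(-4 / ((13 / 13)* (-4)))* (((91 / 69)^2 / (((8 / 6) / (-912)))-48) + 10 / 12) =-3925843 / 3174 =-1236.88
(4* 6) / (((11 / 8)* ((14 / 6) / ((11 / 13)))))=576 / 91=6.33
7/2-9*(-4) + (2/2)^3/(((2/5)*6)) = 39.92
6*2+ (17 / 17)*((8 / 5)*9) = 132 / 5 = 26.40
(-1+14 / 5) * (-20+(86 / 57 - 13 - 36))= -11541 / 95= -121.48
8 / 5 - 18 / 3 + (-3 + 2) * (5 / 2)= -69 / 10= -6.90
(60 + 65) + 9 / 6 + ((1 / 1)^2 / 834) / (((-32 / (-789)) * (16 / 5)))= 18006819 / 142336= 126.51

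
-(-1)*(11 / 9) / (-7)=-11 / 63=-0.17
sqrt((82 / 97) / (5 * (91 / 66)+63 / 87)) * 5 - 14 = -12.33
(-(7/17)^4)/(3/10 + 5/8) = -96040/3090277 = -0.03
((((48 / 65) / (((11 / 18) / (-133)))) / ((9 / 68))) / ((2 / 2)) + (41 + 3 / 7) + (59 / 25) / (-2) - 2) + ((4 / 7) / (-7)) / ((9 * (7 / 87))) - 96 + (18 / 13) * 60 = -8748525833 / 7357350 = -1189.09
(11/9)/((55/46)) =46/45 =1.02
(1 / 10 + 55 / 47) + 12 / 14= 6999 / 3290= 2.13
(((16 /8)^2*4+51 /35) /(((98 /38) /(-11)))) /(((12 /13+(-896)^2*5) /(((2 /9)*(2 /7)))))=-1660087 /1409529463335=-0.00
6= 6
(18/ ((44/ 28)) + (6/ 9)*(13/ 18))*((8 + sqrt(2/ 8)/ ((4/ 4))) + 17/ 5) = 84371/ 594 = 142.04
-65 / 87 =-0.75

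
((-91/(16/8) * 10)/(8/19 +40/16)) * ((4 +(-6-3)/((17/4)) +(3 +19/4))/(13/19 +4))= -107587025/335886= -320.31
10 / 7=1.43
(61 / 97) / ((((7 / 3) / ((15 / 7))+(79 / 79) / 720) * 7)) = 8784 / 106603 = 0.08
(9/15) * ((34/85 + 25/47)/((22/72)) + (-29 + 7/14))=-394731/25850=-15.27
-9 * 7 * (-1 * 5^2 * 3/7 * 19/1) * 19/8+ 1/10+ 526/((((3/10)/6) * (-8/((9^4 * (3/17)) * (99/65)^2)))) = -80477744753/22984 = -3501468.18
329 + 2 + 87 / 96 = 10621 / 32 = 331.91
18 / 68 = 9 / 34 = 0.26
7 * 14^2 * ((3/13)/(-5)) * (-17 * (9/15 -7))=-2239104/325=-6889.55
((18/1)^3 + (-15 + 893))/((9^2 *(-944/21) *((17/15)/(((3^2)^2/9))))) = -117425/8024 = -14.63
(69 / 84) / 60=23 / 1680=0.01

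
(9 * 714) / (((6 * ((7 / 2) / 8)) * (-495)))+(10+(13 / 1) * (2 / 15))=224 / 33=6.79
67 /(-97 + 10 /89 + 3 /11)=-65593 /94586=-0.69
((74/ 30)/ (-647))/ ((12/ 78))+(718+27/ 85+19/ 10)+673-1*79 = 43364422/ 32997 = 1314.19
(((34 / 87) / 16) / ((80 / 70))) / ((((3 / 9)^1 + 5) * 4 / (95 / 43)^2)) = 1073975 / 219631616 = 0.00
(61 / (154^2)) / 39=61 / 924924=0.00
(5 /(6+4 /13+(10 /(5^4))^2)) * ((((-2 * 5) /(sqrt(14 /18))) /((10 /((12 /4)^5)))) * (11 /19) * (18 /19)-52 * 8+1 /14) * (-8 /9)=5923125000 * sqrt(7) /147175007+1314218750 /4484557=399.53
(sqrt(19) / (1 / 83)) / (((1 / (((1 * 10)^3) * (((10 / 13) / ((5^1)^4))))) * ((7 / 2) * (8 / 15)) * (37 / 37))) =4980 * sqrt(19) / 91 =238.54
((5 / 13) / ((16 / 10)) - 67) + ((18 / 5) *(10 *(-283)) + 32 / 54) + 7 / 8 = -7197811 / 702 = -10253.29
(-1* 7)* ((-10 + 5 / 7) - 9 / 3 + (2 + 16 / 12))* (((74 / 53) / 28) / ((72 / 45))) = 1.95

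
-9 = -9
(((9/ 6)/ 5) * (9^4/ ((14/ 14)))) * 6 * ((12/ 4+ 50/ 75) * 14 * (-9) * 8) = -218245104/ 5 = -43649020.80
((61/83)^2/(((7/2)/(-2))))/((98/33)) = -0.10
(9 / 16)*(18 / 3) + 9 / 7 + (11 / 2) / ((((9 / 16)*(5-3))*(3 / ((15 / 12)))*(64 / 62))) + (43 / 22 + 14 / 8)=687809 / 66528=10.34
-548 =-548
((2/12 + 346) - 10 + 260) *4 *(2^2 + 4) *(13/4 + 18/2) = 701092/3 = 233697.33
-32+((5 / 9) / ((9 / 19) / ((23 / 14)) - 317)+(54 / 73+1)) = -2751749548 / 90930771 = -30.26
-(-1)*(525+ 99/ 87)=15258/ 29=526.14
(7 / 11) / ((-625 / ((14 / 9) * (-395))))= 7742 / 12375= 0.63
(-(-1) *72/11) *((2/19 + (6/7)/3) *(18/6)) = 11232/1463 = 7.68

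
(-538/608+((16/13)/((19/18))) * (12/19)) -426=-31998635/75088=-426.15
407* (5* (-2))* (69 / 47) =-280830 / 47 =-5975.11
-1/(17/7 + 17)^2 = -49/18496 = -0.00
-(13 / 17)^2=-169 / 289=-0.58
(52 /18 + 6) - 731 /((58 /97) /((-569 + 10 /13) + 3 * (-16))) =753372.25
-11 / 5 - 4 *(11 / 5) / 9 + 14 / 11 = -943 / 495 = -1.91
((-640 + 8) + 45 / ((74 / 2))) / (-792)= 23339 / 29304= 0.80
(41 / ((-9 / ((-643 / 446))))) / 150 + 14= 8455763 / 602100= 14.04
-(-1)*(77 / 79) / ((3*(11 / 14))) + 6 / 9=256 / 237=1.08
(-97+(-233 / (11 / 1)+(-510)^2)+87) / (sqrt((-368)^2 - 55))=2860757 * sqrt(89) / 38181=706.85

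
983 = 983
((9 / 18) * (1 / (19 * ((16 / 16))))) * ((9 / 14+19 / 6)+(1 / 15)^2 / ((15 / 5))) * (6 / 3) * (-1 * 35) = -18007 / 2565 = -7.02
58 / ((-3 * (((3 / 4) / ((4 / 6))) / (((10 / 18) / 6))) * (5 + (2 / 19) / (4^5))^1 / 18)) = -22568960 / 3939921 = -5.73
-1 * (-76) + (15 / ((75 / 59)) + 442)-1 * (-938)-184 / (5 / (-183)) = 41011 / 5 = 8202.20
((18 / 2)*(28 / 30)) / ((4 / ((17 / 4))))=357 / 40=8.92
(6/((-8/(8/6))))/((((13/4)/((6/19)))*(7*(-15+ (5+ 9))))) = 0.01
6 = 6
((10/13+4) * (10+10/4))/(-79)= -0.75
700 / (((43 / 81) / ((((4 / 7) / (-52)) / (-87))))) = 2700 / 16211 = 0.17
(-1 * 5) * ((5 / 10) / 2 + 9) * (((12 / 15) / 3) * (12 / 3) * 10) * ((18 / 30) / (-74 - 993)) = 296 / 1067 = 0.28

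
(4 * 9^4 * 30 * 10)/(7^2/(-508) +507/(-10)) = -19997928000/129023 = -154995.06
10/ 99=0.10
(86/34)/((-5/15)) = -129/17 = -7.59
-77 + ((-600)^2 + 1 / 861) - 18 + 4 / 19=5887689358 / 16359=359905.21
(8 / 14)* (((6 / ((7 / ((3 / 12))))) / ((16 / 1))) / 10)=3 / 3920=0.00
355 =355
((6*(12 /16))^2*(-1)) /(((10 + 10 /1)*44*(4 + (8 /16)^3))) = -27 /4840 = -0.01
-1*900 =-900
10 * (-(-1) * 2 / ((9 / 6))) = 40 / 3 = 13.33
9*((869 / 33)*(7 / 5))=1659 / 5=331.80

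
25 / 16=1.56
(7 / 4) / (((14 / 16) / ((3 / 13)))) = 6 / 13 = 0.46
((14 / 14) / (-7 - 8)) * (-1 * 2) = 2 / 15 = 0.13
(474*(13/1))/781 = 6162/781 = 7.89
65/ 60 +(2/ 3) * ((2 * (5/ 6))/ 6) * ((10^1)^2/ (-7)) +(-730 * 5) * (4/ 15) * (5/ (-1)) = 3678019/ 756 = 4865.10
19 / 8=2.38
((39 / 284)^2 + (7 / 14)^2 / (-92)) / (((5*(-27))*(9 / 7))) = -104797 / 1126965960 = -0.00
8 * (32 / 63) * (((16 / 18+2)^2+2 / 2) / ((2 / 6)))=113.93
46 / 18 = 23 / 9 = 2.56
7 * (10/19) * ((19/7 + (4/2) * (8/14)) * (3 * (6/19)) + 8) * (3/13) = 46500/4693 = 9.91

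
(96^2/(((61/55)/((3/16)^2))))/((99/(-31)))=-5580/61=-91.48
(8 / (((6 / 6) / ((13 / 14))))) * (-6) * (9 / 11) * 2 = -72.94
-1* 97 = -97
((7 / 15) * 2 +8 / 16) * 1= 43 / 30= 1.43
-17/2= -8.50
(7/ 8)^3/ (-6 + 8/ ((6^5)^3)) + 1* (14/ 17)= 609656360614/ 856408364761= 0.71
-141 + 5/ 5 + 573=433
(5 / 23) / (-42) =-0.01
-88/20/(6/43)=-473/15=-31.53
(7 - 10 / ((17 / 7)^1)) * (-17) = -49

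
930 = 930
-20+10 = -10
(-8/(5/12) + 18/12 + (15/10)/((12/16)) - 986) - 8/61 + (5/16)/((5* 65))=-63556107/63440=-1001.83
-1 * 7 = -7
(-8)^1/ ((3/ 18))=-48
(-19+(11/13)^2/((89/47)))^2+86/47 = 3706677762374/10632889007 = 348.60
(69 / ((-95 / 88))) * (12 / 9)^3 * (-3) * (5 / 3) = 129536 / 171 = 757.52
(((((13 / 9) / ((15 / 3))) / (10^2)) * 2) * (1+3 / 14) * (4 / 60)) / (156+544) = 221 / 330750000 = 0.00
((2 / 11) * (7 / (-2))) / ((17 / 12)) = -84 / 187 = -0.45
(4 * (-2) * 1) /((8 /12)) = -12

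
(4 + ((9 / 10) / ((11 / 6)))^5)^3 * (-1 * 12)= -100012687985636881541623933716 / 127479497357655364990234375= -784.54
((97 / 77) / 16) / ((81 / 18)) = 97 / 5544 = 0.02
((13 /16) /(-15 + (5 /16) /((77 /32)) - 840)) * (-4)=1001 /263300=0.00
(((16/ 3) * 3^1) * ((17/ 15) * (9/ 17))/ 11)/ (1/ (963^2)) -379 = 44492867/ 55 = 808961.22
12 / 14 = 6 / 7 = 0.86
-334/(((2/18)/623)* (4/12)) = -5618214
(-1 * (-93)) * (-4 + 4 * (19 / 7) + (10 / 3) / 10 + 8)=9889 / 7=1412.71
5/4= 1.25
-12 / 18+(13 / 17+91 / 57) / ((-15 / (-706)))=1605638 / 14535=110.47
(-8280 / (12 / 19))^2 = 171872100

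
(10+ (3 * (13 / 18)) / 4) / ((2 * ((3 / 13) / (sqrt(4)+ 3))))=16445 / 144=114.20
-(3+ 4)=-7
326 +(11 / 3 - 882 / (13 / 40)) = -92983 / 39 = -2384.18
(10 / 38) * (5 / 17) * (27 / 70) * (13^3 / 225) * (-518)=-243867 / 1615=-151.00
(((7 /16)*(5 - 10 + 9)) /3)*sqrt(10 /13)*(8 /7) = 2*sqrt(130) /39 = 0.58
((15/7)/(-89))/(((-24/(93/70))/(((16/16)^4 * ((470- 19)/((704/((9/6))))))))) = 11439/8931328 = 0.00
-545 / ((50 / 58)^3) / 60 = -2658401 / 187500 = -14.18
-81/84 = -27/28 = -0.96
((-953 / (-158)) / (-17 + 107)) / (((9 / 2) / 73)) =69569 / 63990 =1.09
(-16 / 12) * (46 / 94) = -92 / 141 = -0.65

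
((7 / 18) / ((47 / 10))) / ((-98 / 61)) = -0.05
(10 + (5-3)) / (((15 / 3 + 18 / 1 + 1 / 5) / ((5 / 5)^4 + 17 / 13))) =450 / 377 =1.19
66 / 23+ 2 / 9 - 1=433 / 207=2.09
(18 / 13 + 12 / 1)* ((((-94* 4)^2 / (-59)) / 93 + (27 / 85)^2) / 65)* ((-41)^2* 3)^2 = -1500774392049980634 / 11166273625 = -134402437.42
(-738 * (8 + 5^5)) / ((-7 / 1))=2312154 / 7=330307.71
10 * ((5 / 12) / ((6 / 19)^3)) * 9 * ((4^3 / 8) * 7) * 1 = 1200325 / 18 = 66684.72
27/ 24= 9/ 8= 1.12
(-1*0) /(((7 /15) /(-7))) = 0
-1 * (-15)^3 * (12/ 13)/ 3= 13500/ 13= 1038.46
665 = 665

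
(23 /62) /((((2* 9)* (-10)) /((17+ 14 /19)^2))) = -0.65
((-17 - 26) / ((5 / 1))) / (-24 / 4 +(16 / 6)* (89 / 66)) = 4257 / 1190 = 3.58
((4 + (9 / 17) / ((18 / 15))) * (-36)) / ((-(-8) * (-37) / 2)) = 1.08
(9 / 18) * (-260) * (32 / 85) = -832 / 17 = -48.94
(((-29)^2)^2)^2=500246412961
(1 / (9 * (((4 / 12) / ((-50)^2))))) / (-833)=-2500 / 2499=-1.00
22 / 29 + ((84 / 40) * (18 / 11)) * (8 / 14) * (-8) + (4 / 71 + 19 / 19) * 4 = -1214566 / 113245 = -10.73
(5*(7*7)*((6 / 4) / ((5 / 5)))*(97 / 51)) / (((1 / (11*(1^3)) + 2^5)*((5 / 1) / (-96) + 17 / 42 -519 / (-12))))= 29278480 / 58611767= 0.50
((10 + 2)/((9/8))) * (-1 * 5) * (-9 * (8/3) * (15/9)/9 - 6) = 15040/27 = 557.04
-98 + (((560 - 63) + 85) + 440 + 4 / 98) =45278 / 49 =924.04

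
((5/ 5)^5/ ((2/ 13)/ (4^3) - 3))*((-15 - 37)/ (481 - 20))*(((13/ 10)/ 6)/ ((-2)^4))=4394/ 8623005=0.00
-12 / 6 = -2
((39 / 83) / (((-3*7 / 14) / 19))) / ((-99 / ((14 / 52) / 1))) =133 / 8217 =0.02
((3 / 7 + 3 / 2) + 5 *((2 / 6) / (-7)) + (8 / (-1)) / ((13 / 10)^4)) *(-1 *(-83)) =-110570027 / 1199562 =-92.18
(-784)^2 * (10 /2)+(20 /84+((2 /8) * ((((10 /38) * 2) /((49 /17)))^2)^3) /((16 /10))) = 6003734853074157447713705 /1953526651635207243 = 3073280.24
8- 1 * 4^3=-56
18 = 18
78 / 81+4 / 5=238 / 135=1.76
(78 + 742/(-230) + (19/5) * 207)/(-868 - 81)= -99058/109135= -0.91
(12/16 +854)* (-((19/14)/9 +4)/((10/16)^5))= -7324209152/196875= -37202.33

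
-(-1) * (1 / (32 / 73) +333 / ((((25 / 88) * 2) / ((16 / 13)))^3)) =3720529956709 / 1098500000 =3386.92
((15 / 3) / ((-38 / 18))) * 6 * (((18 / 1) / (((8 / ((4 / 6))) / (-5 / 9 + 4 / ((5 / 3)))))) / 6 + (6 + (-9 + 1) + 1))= 7.66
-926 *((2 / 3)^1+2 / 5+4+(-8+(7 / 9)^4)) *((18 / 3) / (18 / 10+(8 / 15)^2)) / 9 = 779904980 / 1025703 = 760.36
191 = 191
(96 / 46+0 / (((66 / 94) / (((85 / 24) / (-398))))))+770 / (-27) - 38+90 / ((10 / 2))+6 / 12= -57047 / 1242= -45.93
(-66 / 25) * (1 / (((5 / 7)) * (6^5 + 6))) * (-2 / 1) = 154 / 162125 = 0.00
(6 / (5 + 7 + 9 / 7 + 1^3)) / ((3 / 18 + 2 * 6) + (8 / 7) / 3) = 441 / 13175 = 0.03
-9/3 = -3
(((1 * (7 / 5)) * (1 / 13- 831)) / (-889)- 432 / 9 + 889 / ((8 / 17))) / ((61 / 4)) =121674311 / 1007110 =120.82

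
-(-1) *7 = 7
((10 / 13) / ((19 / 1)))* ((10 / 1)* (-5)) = -500 / 247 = -2.02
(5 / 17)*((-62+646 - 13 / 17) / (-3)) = -16525 / 289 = -57.18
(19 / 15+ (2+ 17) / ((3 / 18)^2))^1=685.27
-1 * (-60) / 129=20 / 43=0.47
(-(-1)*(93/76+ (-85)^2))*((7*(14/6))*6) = 26910457/38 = 708169.92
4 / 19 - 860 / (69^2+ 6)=2728 / 90573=0.03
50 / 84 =25 / 42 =0.60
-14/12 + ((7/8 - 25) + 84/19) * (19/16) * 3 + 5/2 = -26443/384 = -68.86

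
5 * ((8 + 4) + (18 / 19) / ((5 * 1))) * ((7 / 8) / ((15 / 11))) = 39.11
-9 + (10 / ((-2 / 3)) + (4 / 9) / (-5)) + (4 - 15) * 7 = -4549 / 45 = -101.09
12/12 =1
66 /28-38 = -499 /14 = -35.64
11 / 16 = 0.69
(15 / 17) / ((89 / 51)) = 45 / 89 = 0.51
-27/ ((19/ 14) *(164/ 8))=-756/ 779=-0.97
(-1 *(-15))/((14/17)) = 255/14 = 18.21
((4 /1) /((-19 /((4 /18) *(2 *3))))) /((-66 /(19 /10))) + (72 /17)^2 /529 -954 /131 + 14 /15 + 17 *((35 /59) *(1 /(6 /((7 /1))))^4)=1042386811919471 /84225677508720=12.38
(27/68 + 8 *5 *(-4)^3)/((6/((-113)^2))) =-2222482757/408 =-5447261.66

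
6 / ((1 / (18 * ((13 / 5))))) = 1404 / 5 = 280.80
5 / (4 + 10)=5 / 14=0.36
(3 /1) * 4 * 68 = 816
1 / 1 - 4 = -3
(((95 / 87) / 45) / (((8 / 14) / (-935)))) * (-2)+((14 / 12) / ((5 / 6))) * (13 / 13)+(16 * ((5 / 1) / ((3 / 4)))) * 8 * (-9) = -59501663 / 7830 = -7599.19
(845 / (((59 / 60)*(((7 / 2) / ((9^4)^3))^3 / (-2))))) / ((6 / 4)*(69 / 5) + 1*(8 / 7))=-182750377108546582828847279560155663792000 / 4420339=-41343068282443175247158030000000000.00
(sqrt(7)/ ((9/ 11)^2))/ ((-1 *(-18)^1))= 121 *sqrt(7)/ 1458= 0.22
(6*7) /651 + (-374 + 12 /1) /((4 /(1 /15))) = -5551 /930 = -5.97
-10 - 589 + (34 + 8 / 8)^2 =626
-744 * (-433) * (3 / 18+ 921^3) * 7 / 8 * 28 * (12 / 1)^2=887908674818767392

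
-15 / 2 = -7.50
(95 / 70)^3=6859 / 2744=2.50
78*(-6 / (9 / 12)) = -624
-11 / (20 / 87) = -47.85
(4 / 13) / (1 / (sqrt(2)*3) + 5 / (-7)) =-2520 / 5213-588*sqrt(2) / 5213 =-0.64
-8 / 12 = -0.67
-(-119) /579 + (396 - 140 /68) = 3879586 /9843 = 394.15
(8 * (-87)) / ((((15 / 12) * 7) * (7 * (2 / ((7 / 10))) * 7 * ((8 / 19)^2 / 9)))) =-282663 / 9800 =-28.84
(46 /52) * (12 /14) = 69 /91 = 0.76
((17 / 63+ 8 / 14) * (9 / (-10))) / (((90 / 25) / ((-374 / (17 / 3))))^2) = -32065 / 126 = -254.48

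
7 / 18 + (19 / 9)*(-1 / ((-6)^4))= 4517 / 11664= 0.39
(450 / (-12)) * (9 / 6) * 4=-225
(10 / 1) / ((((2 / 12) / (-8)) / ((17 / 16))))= -510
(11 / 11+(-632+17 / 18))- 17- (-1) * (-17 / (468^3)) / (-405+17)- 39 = -27285289769071 / 39771254016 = -686.06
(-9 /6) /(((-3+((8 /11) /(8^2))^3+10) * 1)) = -1022208 /4770305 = -0.21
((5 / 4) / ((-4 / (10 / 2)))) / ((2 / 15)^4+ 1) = -1265625 / 810256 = -1.56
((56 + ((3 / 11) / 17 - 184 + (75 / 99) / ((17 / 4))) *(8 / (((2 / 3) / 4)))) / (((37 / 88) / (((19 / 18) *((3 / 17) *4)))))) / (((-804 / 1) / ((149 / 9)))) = 2062689248 / 6447879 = 319.90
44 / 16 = 11 / 4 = 2.75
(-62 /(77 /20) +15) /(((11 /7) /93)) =-65.33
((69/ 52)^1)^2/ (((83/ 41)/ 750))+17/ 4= 73677293/ 112216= 656.57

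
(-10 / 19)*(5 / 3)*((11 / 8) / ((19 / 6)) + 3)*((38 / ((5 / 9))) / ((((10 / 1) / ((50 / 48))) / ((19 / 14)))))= -6525 / 224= -29.13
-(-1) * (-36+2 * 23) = 10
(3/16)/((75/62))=31/200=0.16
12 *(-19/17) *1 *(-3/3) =228/17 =13.41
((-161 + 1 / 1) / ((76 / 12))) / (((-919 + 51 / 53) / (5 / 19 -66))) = -1985910 / 1097801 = -1.81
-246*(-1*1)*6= 1476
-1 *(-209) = 209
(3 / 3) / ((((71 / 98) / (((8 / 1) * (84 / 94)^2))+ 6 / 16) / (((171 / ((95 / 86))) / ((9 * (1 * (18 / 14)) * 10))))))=46252864 / 16886375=2.74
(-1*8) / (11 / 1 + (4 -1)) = -0.57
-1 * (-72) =72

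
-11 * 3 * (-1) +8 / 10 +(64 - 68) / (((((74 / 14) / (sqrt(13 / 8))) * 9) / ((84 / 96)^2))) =169 / 5 - 343 * sqrt(26) / 21312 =33.72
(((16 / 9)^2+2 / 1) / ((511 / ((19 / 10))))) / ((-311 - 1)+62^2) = 3971 / 730965060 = 0.00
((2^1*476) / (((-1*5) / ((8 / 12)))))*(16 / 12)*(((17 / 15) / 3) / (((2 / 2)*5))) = -12.79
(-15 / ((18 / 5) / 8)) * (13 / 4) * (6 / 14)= -325 / 7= -46.43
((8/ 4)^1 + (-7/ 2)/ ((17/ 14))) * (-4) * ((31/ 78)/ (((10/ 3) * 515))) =0.00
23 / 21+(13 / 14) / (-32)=1433 / 1344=1.07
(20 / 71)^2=400 / 5041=0.08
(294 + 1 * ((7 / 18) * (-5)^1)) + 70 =6517 / 18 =362.06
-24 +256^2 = 65512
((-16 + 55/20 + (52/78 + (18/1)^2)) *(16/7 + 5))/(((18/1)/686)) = 3112921/36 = 86470.03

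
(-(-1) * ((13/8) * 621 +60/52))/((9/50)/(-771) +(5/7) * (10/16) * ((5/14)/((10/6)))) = 22052231950/2083029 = 10586.62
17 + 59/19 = 382/19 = 20.11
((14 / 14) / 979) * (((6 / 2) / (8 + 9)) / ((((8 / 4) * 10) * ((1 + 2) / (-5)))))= -1 / 66572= -0.00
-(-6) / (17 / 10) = 60 / 17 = 3.53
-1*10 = -10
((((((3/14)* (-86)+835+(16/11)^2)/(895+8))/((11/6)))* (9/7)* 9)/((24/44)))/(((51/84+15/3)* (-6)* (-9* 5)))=1386856/200133395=0.01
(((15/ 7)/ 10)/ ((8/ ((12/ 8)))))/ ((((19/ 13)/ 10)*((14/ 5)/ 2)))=2925/ 14896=0.20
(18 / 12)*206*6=1854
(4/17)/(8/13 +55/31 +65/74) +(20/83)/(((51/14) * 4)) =36524702/412535481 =0.09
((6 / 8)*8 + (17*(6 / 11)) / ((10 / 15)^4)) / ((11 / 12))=57.76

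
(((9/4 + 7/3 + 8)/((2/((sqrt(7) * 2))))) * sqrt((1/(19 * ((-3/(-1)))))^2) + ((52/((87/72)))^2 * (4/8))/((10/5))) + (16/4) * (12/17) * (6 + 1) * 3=151 * sqrt(7)/684 + 7467120/14297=522.87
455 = 455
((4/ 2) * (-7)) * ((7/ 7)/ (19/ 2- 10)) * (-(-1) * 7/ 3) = 196/ 3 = 65.33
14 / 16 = 0.88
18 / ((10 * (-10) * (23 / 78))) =-351 / 575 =-0.61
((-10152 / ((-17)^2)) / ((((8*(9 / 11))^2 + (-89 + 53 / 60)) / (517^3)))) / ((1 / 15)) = 1608313649.91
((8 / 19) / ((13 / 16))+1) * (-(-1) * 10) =15.18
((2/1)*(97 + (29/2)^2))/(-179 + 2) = -1229/354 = -3.47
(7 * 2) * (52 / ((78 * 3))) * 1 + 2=46 / 9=5.11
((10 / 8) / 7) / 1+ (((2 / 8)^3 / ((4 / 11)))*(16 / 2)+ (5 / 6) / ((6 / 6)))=911 / 672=1.36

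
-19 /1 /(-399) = 0.05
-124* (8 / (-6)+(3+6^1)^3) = -270692 / 3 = -90230.67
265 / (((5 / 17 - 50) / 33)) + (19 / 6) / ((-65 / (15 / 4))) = -238111 / 1352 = -176.12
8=8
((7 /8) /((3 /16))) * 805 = 3756.67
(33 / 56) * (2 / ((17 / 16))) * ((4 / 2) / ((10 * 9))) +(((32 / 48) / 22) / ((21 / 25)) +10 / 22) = 4336 / 8415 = 0.52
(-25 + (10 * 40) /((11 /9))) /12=3325 /132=25.19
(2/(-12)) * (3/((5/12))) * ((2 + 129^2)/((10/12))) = -599148/25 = -23965.92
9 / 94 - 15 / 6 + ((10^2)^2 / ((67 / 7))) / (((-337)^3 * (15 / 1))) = -869289696889 / 361562697591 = -2.40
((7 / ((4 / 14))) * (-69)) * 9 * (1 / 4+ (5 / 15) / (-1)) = 10143 / 8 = 1267.88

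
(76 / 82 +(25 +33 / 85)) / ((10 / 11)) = 504394 / 17425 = 28.95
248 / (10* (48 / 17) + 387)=4216 / 7059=0.60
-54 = -54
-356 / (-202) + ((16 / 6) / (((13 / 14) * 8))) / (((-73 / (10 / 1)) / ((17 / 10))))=482728 / 287547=1.68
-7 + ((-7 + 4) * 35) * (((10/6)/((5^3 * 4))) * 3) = -161/20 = -8.05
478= 478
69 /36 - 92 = -1081 /12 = -90.08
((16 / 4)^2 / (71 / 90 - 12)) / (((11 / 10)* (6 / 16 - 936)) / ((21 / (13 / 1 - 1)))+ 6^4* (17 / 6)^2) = -0.00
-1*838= -838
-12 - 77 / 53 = -13.45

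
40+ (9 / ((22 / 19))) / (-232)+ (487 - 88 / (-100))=67353213 / 127600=527.85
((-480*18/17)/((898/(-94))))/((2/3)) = 609120/7633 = 79.80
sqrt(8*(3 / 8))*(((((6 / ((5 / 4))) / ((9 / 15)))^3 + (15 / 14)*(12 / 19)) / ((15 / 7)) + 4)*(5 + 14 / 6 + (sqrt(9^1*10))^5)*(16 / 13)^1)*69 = 561263296*sqrt(3) / 3705 + 123988164480*sqrt(30) / 247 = 2749700221.04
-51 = -51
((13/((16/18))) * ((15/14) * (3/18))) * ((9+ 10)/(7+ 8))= 741/224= 3.31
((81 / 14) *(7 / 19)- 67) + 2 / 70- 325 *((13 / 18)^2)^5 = -183747857662052069 / 2374360705704960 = -77.39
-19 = -19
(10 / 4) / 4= 5 / 8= 0.62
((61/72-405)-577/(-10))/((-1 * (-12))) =-124723/4320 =-28.87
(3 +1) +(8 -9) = 3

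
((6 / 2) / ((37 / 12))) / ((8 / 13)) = 1.58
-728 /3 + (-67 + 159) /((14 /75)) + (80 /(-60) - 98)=1056 /7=150.86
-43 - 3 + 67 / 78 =-3521 / 78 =-45.14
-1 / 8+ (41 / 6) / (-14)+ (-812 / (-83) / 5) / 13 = -0.46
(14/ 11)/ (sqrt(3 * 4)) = 7 * sqrt(3)/ 33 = 0.37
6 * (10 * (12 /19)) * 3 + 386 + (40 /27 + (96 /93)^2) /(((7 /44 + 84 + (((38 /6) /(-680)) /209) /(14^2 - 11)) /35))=28749507422610694 /57413644170219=500.74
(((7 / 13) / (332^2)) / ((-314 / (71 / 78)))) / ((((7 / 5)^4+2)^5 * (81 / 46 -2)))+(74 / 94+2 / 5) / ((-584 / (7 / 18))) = -1698264655598864537234344084889 / 2148109160377637877325938988544160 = -0.00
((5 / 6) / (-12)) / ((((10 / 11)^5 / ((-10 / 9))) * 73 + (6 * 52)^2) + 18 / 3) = -161051 / 225673125840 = -0.00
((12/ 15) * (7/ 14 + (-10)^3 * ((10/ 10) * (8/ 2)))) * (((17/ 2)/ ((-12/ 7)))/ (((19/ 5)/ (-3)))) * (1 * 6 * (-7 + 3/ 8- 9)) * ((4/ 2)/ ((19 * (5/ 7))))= 26301975/ 152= 173039.31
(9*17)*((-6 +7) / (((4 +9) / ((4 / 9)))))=68 / 13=5.23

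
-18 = -18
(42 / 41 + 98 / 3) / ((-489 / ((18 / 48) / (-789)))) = 518 / 15818661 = 0.00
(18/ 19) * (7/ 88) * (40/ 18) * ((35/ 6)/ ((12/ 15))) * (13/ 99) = 0.16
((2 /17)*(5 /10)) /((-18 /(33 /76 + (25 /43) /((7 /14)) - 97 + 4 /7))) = 2169367 /7000056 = 0.31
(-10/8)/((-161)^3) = 5/16693124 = 0.00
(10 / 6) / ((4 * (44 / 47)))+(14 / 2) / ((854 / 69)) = 32551 / 32208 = 1.01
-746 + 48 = -698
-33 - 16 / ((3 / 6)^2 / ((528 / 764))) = -14751 / 191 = -77.23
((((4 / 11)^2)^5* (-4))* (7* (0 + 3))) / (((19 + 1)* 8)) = -2752512 / 129687123005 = -0.00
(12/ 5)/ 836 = 3/ 1045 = 0.00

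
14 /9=1.56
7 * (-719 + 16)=-4921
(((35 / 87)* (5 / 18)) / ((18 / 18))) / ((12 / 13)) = 2275 / 18792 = 0.12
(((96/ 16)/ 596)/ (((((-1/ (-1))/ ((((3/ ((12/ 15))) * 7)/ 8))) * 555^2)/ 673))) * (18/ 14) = 6057/ 65273920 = 0.00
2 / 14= 1 / 7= 0.14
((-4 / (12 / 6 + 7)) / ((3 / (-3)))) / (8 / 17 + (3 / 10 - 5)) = -680 / 6471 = -0.11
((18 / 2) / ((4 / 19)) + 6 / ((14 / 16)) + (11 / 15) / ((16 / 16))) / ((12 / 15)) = 21143 / 336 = 62.93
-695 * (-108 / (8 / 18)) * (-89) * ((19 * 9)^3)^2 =-375800840583334688565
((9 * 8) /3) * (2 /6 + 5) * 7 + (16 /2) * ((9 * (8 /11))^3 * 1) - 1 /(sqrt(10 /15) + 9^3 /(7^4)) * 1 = 41522148481937 /13223856349 - 5764801 * sqrt(6) /9935279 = 3138.52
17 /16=1.06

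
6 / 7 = 0.86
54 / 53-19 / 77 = 3151 / 4081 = 0.77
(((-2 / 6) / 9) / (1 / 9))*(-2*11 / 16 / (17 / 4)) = 11 / 102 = 0.11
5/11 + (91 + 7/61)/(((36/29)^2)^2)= 21877014329/563511168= 38.82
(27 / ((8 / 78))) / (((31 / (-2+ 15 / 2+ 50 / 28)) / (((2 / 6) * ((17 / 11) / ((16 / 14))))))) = 304317 / 10912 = 27.89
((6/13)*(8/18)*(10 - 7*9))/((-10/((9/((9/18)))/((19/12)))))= 15264/1235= 12.36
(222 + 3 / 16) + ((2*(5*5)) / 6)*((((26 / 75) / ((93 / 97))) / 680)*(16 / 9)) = 2276364979 / 10244880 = 222.20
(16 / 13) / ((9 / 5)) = 80 / 117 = 0.68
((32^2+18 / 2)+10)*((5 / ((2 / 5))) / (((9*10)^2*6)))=1043 / 3888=0.27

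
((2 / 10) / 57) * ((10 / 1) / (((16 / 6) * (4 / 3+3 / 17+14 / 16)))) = 102 / 18487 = 0.01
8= 8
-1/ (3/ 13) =-4.33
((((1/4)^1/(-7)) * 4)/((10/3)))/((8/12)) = -9/140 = -0.06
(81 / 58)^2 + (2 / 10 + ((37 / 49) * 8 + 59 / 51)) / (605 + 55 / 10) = 100719103547 / 51322512780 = 1.96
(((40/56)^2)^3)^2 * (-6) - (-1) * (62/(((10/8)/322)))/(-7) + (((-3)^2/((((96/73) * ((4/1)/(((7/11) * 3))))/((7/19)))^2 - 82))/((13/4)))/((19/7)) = -722691558069679720511048/316727577772146168355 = -2281.74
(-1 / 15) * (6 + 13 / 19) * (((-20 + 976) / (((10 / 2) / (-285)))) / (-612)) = -39.68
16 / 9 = 1.78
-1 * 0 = 0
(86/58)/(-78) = -0.02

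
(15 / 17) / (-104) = -15 / 1768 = -0.01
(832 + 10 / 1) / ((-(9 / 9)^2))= -842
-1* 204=-204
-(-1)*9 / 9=1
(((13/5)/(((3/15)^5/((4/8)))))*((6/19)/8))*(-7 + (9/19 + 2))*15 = -15721875/1444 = -10887.73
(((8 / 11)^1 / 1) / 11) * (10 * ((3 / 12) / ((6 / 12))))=40 / 121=0.33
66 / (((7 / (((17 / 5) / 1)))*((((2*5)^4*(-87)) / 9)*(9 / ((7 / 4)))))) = -187 / 2900000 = -0.00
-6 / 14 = -3 / 7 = -0.43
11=11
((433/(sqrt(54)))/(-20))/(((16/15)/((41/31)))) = -17753* sqrt(6)/11904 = -3.65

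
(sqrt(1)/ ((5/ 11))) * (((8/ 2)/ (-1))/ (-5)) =44/ 25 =1.76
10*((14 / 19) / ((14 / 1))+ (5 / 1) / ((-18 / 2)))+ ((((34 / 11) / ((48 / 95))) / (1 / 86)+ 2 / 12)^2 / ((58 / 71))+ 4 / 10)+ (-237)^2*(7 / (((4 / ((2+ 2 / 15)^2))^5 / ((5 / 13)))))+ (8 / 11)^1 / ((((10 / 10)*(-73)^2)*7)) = 8317583629840282319245545667 / 13257881618794312500000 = 627368.98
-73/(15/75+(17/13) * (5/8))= -37960/529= -71.76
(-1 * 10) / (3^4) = -10 / 81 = -0.12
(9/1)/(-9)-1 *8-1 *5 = -14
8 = 8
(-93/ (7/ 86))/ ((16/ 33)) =-131967/ 56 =-2356.55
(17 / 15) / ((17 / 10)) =2 / 3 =0.67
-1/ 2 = -0.50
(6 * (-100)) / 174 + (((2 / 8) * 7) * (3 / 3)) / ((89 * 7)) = -35571 / 10324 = -3.45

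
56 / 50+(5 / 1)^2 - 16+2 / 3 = 10.79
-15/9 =-1.67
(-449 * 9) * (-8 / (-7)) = -32328 / 7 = -4618.29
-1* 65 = -65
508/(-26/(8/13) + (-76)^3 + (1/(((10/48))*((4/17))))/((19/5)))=-38608/33364979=-0.00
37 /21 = 1.76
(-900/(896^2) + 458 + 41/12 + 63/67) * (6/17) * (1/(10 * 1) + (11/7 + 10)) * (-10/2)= -9522.98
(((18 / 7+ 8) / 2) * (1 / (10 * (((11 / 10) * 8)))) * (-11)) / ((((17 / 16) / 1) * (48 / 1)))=-37 / 2856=-0.01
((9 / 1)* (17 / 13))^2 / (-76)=-23409 / 12844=-1.82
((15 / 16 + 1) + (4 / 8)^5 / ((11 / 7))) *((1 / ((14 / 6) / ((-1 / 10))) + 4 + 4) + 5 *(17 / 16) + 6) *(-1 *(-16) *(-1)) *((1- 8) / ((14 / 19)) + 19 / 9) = 1426919 / 320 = 4459.12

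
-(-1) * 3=3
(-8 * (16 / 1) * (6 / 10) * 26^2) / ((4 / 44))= -571084.80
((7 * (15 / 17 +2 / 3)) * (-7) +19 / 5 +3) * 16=-281936 / 255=-1105.63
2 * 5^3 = 250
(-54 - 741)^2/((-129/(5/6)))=-351125/86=-4082.85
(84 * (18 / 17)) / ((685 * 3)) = 504 / 11645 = 0.04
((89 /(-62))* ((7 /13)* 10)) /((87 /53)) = -165095 /35061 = -4.71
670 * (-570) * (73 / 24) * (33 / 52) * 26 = -76666425 / 4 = -19166606.25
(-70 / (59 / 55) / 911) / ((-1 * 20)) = 385 / 107498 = 0.00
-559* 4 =-2236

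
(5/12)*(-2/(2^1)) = -5/12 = -0.42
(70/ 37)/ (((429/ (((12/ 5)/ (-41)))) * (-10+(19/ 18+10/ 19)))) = 19152/ 624544349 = 0.00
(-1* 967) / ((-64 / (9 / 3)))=2901 / 64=45.33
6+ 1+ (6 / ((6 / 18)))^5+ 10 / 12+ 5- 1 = 11337479 / 6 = 1889579.83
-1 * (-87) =87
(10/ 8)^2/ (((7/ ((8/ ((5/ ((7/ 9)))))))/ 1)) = 0.28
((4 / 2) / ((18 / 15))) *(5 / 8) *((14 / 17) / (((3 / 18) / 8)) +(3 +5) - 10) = 7975 / 204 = 39.09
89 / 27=3.30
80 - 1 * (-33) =113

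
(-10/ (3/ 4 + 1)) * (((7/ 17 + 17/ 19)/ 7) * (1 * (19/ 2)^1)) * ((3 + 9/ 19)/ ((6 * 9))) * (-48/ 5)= 297088/ 47481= 6.26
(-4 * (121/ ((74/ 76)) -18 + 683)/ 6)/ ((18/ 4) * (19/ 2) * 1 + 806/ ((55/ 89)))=-0.39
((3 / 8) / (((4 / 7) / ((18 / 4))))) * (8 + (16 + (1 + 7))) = 189 / 2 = 94.50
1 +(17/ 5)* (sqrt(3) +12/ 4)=17* sqrt(3)/ 5 +56/ 5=17.09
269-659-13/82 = -31993/82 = -390.16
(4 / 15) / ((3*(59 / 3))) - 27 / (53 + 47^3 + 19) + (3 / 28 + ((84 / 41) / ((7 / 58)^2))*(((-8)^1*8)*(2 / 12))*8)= -36197766806977 / 3015864060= -12002.45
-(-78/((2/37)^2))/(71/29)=10903.80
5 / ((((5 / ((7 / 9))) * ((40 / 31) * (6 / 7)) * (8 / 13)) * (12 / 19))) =375193 / 207360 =1.81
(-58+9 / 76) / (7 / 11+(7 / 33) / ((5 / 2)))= -725835 / 9044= -80.26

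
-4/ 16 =-1/ 4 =-0.25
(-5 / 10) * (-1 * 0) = 0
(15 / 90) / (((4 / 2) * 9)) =1 / 108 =0.01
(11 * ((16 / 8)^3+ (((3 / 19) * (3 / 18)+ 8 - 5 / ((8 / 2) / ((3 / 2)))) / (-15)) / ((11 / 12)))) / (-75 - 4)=-1.05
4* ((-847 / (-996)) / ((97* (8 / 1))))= 847 / 193224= 0.00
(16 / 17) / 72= 2 / 153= 0.01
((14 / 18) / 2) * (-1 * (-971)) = 6797 / 18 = 377.61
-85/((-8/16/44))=7480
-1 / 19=-0.05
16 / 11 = 1.45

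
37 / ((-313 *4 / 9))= -333 / 1252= -0.27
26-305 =-279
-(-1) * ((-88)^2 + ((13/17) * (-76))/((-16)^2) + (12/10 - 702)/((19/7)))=773709911/103360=7485.58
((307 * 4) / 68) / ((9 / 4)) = 1228 / 153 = 8.03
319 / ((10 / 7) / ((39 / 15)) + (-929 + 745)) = -29029 / 16694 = -1.74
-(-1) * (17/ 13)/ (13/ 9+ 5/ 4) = 612/ 1261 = 0.49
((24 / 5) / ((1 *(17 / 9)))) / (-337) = -216 / 28645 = -0.01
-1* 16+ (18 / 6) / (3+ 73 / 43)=-3103 / 202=-15.36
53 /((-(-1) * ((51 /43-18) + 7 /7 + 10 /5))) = -2279 /594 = -3.84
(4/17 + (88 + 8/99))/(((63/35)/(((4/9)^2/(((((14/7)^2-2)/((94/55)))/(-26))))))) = -2906131072/13495977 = -215.33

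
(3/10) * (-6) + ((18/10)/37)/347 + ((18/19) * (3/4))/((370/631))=-0.59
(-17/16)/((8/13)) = -221/128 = -1.73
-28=-28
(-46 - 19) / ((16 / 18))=-585 / 8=-73.12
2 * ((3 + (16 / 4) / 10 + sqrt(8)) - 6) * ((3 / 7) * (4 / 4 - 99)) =1092 / 5 - 168 * sqrt(2) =-19.19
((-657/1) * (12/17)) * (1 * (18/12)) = -695.65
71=71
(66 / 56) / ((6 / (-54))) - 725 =-20597 / 28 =-735.61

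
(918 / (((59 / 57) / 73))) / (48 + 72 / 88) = 14005926 / 10561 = 1326.19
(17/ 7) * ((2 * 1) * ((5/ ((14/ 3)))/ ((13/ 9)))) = 3.60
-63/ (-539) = 9/ 77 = 0.12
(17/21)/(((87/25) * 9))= 425/16443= 0.03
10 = 10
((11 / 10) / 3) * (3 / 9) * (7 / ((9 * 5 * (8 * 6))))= 77 / 194400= 0.00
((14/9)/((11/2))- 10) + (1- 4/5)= -4711/495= -9.52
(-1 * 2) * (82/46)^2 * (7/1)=-23534/529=-44.49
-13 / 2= -6.50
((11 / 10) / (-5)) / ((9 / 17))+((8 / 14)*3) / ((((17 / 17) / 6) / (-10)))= -325309 / 3150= -103.27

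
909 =909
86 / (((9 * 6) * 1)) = 43 / 27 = 1.59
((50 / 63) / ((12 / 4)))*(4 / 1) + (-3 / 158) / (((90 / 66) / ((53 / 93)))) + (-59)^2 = 16117052681 / 4628610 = 3482.05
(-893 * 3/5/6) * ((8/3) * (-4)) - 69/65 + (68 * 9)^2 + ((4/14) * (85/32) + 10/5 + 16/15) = 546726977/1456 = 375499.30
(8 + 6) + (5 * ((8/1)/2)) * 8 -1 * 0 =174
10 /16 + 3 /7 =59 /56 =1.05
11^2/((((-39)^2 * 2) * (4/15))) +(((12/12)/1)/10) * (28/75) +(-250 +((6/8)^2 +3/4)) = -251980019/1014000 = -248.50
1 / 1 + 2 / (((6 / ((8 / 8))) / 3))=2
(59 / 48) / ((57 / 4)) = 59 / 684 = 0.09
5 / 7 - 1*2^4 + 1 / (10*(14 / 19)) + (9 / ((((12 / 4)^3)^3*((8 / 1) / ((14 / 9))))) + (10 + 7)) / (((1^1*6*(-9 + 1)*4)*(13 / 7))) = -14932862489 / 982575360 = -15.20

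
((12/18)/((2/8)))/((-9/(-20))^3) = 64000/2187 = 29.26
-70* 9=-630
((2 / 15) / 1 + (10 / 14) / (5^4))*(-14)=-706 / 375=-1.88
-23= -23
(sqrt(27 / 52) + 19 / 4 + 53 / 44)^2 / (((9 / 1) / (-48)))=-905440 / 4719 - 1048 * sqrt(39) / 143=-237.64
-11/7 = -1.57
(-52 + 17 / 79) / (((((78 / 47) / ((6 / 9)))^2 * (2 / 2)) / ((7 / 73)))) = -63259133 / 78944463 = -0.80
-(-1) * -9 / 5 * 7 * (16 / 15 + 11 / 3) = -1491 / 25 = -59.64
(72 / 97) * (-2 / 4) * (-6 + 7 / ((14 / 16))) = -72 / 97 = -0.74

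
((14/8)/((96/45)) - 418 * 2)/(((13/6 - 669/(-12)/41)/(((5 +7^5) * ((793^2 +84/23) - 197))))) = -19977220520679339/7981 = -2503097421460.89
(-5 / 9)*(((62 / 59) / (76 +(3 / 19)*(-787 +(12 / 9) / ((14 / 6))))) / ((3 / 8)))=329840 / 10206351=0.03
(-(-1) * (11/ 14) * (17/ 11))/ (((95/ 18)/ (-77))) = -1683/ 95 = -17.72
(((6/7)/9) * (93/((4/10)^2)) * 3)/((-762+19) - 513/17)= -1275/5936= -0.21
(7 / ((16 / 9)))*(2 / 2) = 63 / 16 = 3.94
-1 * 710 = -710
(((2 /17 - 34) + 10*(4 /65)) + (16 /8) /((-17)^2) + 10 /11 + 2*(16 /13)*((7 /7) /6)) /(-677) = 3960040 /83935137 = 0.05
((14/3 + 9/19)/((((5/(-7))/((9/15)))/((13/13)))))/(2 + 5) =-293/475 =-0.62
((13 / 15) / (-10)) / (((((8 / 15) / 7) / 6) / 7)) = -47.78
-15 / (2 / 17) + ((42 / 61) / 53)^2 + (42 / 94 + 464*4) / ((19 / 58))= 103411114526441 / 18667788154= 5539.55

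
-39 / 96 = -13 / 32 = -0.41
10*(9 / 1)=90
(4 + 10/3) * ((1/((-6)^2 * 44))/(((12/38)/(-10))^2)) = 9025/1944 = 4.64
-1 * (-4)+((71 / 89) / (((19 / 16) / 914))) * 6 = 3688.11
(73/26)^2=5329/676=7.88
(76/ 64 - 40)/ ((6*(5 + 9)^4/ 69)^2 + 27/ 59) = -19382031/ 5572579703984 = -0.00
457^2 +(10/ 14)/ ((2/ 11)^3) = 11702199/ 56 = 208967.84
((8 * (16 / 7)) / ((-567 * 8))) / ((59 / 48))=-256 / 78057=-0.00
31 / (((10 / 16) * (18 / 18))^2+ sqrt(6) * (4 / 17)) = -14334400 / 212591+ 8634368 * sqrt(6) / 212591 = 32.06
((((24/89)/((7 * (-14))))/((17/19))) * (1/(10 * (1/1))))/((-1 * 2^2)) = 57/741370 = 0.00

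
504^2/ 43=254016/ 43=5907.35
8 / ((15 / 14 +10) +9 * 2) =112 / 407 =0.28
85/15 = 17/3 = 5.67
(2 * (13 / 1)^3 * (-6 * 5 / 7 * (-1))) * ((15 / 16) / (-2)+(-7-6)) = -14203605 / 56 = -253635.80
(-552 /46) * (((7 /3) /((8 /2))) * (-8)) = 56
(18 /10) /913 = 9 /4565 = 0.00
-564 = -564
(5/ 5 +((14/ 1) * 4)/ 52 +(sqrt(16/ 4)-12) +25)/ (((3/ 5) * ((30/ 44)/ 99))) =53724/ 13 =4132.62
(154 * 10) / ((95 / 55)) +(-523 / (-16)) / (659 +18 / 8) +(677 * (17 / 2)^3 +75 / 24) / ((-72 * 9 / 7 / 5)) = -2809058718499 / 130260960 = -21564.86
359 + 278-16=621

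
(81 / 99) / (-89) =-9 / 979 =-0.01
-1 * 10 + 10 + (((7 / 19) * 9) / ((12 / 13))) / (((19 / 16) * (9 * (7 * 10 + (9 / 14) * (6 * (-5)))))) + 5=1924873 / 384465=5.01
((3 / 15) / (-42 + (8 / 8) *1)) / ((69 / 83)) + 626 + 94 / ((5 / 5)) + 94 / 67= 683678869 / 947715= 721.40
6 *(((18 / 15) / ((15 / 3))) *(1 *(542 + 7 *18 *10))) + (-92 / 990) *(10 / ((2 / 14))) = 6406228 / 2475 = 2588.37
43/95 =0.45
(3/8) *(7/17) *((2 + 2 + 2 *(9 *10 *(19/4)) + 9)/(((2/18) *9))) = 4557/34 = 134.03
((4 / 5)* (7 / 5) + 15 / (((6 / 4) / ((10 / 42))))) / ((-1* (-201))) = 1838 / 105525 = 0.02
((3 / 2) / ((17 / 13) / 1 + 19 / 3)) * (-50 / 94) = -2925 / 28012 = -0.10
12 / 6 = 2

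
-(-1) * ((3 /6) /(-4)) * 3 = -3 /8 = -0.38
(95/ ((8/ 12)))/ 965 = 0.15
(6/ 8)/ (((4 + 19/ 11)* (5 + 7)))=11/ 1008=0.01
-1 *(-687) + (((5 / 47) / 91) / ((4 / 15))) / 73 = 857983383 / 1248884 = 687.00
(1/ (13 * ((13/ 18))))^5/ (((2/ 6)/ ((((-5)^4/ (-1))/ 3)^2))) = 246037500000/ 137858491849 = 1.78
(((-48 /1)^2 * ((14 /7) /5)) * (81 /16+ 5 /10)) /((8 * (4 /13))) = 10413 /5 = 2082.60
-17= -17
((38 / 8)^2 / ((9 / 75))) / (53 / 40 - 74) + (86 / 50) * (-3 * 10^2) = -476063 / 918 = -518.59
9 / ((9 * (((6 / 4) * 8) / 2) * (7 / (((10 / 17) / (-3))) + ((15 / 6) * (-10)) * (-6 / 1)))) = 5 / 3429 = 0.00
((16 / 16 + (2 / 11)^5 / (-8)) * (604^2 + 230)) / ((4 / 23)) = 2098962.37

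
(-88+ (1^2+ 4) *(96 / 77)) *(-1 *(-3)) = -18888 / 77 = -245.30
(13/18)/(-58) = -13/1044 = -0.01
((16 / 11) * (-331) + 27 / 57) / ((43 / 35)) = -3518375 / 8987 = -391.50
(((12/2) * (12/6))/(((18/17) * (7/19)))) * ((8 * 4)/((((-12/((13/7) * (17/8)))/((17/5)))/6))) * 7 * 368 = -1786288192/105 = -17012268.50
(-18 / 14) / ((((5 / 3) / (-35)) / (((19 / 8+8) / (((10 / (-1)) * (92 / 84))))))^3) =-63051368179149 / 6229504000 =-10121.41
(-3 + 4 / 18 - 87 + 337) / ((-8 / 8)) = -2225 / 9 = -247.22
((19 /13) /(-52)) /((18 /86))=-817 /6084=-0.13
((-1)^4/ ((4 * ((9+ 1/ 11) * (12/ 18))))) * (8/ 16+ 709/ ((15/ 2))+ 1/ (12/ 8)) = 31581/ 8000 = 3.95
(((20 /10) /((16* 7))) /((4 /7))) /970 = 1 /31040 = 0.00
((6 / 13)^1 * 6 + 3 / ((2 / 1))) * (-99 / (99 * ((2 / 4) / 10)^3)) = -444000 / 13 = -34153.85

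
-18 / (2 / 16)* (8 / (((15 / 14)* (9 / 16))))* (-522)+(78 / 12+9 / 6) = 4988968 / 5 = 997793.60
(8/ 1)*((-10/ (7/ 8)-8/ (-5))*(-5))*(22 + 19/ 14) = 449952/ 49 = 9182.69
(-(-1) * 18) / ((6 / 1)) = 3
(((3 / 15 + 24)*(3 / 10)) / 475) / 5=363 / 118750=0.00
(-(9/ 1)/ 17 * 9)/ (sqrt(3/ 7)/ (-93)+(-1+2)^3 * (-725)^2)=-0.00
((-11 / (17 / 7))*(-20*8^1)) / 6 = 6160 / 51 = 120.78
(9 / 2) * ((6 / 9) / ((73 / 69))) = 207 / 73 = 2.84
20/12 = 5/3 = 1.67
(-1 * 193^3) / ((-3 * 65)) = 7189057 / 195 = 36866.96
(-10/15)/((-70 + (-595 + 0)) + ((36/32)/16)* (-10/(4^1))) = 512/510855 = 0.00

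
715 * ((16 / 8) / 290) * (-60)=-8580 / 29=-295.86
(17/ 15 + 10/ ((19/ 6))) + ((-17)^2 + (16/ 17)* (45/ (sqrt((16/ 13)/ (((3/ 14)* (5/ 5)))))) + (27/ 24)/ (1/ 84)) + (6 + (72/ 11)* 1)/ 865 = 90* sqrt(546)/ 119 + 84131351/ 216942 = 405.48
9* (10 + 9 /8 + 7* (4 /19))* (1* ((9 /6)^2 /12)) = 21.26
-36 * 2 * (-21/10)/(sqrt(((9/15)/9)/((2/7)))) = 313.01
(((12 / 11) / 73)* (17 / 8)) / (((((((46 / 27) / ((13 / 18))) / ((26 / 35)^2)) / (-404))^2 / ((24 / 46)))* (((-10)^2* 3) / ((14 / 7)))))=361605918104496 / 366531445328125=0.99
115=115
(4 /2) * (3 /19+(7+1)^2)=2438 /19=128.32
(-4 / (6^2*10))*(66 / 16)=-11 / 240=-0.05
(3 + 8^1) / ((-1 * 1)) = -11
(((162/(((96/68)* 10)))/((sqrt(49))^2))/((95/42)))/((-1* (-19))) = 1377/252700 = 0.01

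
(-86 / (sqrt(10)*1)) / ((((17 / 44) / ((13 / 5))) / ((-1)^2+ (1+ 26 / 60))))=-897754*sqrt(10) / 6375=-445.33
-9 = -9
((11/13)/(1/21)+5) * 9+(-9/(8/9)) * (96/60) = 12267/65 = 188.72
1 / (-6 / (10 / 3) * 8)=-5 / 72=-0.07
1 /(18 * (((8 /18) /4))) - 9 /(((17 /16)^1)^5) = -17454511 /2839714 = -6.15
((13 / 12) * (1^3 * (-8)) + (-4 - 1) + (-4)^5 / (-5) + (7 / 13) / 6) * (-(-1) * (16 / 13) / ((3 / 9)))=596616 / 845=706.05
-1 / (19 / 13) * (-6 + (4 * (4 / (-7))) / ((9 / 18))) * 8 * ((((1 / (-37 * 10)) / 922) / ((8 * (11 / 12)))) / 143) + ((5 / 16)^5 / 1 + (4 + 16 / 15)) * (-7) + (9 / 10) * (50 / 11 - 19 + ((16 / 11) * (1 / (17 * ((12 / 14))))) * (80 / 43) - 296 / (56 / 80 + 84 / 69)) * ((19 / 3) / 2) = -308177317930712407169 / 597096500680458240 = -516.13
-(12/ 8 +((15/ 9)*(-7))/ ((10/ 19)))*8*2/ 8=124/ 3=41.33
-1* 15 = -15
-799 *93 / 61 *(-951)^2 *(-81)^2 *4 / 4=-440921016027027 / 61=-7228213377492.25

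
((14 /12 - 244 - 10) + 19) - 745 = -5873 /6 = -978.83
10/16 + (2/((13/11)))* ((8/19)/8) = 1411/1976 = 0.71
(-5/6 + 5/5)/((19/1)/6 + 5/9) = 3/67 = 0.04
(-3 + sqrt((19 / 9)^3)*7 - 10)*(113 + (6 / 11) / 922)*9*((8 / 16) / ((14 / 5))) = -167610105 / 70994 + 27218735*sqrt(19) / 30426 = 1538.51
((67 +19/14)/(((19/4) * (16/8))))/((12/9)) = 2871/532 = 5.40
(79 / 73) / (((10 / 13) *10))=1027 / 7300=0.14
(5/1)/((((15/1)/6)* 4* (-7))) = -1/14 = -0.07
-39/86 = -0.45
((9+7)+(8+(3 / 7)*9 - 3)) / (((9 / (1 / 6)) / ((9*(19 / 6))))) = 551 / 42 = 13.12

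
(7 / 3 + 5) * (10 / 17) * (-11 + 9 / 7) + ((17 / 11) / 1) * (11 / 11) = -9323 / 231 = -40.36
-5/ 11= -0.45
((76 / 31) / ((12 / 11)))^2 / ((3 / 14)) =611534 / 25947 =23.57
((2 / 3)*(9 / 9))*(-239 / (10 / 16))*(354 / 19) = -451232 / 95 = -4749.81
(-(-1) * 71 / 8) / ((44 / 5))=355 / 352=1.01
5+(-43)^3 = -79502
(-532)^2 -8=283016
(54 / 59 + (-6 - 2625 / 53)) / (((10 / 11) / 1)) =-60.07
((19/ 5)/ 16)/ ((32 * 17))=19/ 43520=0.00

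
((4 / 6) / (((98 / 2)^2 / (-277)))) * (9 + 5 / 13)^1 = -67588 / 93639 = -0.72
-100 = -100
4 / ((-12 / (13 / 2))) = -2.17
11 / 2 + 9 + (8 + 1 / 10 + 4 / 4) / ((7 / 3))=18.40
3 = 3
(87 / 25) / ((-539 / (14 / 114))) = -29 / 36575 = -0.00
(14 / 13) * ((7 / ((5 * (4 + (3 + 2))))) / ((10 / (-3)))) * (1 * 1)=-49 / 975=-0.05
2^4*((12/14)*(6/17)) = 576/119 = 4.84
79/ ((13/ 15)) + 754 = 10987/ 13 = 845.15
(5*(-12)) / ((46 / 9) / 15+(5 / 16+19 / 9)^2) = -6220800 / 644333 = -9.65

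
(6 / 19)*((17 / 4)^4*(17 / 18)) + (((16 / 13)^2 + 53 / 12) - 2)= 249651001 / 2466048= 101.24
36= 36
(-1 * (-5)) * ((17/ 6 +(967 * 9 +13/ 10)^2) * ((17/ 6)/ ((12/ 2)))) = 386400690749/ 2160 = 178889208.68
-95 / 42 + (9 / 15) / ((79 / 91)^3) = -139243579 / 103538190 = -1.34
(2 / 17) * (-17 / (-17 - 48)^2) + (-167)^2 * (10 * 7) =8248171748 / 4225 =1952230.00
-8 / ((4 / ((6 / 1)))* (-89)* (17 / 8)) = 96 / 1513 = 0.06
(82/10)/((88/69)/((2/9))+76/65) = 12259/10328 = 1.19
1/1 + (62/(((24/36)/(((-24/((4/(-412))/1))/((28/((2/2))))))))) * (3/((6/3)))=86218/7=12316.86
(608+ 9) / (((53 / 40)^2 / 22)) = 21718400 / 2809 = 7731.72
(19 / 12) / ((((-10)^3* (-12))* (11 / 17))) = 323 / 1584000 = 0.00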